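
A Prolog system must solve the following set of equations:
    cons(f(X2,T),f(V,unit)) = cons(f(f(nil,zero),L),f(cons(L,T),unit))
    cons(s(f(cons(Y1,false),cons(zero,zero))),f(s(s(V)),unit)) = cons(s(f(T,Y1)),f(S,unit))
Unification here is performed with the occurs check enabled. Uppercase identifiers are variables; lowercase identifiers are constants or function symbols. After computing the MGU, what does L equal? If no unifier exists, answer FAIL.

Decompose cons/2: f(X2,T) = f(f(nil,zero),L),  f(V,unit) = f(cons(L,T),unit).
Decompose f/2: X2 = f(nil,zero),  T = L.
Bind X2 := f(nil,zero); no other remaining equation mentions X2.
Bind T := L; substituting into the remaining equations gives: f(V,unit) = f(cons(L,L),unit),  cons(s(f(cons(Y1,false),cons(zero,zero))),f(s(s(V)),unit)) = cons(s(f(L,Y1)),f(S,unit)).
Decompose f/2: V = cons(L,L),  unit = unit.
Bind V := cons(L,L); substituting into the one remaining equation that mentions V gives: cons(s(f(cons(Y1,false),cons(zero,zero))),f(s(s(cons(L,L))),unit)) = cons(s(f(L,Y1)),f(S,unit)).
Delete trivial equation unit = unit.
Decompose cons/2: s(f(cons(Y1,false),cons(zero,zero))) = s(f(L,Y1)),  f(s(s(cons(L,L))),unit) = f(S,unit).
Decompose s/1: f(cons(Y1,false),cons(zero,zero)) = f(L,Y1).
Decompose f/2: cons(Y1,false) = L,  cons(zero,zero) = Y1.
Bind L := cons(Y1,false); substituting into the one remaining equation that mentions L gives: f(s(s(cons(cons(Y1,false),cons(Y1,false)))),unit) = f(S,unit). Substituting into the earlier bindings gives T := cons(Y1,false), V := cons(cons(Y1,false),cons(Y1,false)).
Bind Y1 := cons(zero,zero); substituting into the remaining equation gives: f(s(s(cons(cons(cons(zero,zero),false),cons(cons(zero,zero),false)))),unit) = f(S,unit). Substituting into the earlier bindings gives T := cons(cons(zero,zero),false), V := cons(cons(cons(zero,zero),false),cons(cons(zero,zero),false)), L := cons(cons(zero,zero),false).
Decompose f/2: s(s(cons(cons(cons(zero,zero),false),cons(cons(zero,zero),false)))) = S,  unit = unit.
Bind S := s(s(cons(cons(cons(zero,zero),false),cons(cons(zero,zero),false)))); no other remaining equation mentions S.
Delete trivial equation unit = unit.
MGU = { X2 -> f(nil,zero), T -> cons(cons(zero,zero),false), V -> cons(cons(cons(zero,zero),false),cons(cons(zero,zero),false)), L -> cons(cons(zero,zero),false), Y1 -> cons(zero,zero), S -> s(s(cons(cons(cons(zero,zero),false),cons(cons(zero,zero),false)))) }, so L -> cons(cons(zero,zero),false).

cons(cons(zero,zero),false)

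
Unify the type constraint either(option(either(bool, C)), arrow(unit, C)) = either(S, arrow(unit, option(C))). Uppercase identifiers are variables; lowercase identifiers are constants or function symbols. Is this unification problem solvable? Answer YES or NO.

Decompose either/2: option(either(bool, C)) = S,  arrow(unit, C) = arrow(unit, option(C)).
Bind S := option(either(bool, C)); no other remaining equation mentions S.
Decompose arrow/2: unit = unit,  C = option(C).
Delete trivial equation unit = unit.
Occurs check fails: C occurs in option(C); the equation C = option(C) has no finite solution.

NO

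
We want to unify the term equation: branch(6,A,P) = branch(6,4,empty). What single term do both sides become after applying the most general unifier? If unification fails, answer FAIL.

Decompose branch/3: 6 = 6,  A = 4,  P = empty.
Delete trivial equation 6 = 6.
Bind A := 4; no other remaining equation mentions A.
Bind P := empty.
Applying the MGU to either side gives branch(6,4,empty).

branch(6,4,empty)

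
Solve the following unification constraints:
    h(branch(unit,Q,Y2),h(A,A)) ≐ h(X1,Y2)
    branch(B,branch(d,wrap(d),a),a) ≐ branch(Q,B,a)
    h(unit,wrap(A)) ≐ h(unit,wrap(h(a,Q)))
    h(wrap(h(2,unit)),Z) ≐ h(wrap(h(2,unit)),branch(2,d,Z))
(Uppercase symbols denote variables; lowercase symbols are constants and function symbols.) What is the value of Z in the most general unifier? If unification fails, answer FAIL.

FAIL

Decompose h/2: branch(unit,Q,Y2) ≐ X1,  h(A,A) ≐ Y2.
Bind X1 := branch(unit,Q,Y2); no other remaining equation mentions X1.
Bind Y2 := h(A,A); no other remaining equation mentions Y2. Substituting into the earlier binding gives X1 := branch(unit,Q,h(A,A)).
Decompose branch/3: B ≐ Q,  branch(d,wrap(d),a) ≐ B,  a ≐ a.
Bind B := Q; substituting into the one remaining equation that mentions B gives: branch(d,wrap(d),a) ≐ Q.
Bind Q := branch(d,wrap(d),a); substituting into the one remaining equation that mentions Q gives: h(unit,wrap(A)) ≐ h(unit,wrap(h(a,branch(d,wrap(d),a)))). Substituting into the earlier bindings gives X1 := branch(unit,branch(d,wrap(d),a),h(A,A)), B := branch(d,wrap(d),a).
Delete trivial equation a ≐ a.
Decompose h/2: unit ≐ unit,  wrap(A) ≐ wrap(h(a,branch(d,wrap(d),a))).
Delete trivial equation unit ≐ unit.
Decompose wrap/1: A ≐ h(a,branch(d,wrap(d),a)).
Bind A := h(a,branch(d,wrap(d),a)); no other remaining equation mentions A. Substituting into the earlier bindings gives X1 := branch(unit,branch(d,wrap(d),a),h(h(a,branch(d,wrap(d),a)),h(a,branch(d,wrap(d),a)))), Y2 := h(h(a,branch(d,wrap(d),a)),h(a,branch(d,wrap(d),a))).
Decompose h/2: wrap(h(2,unit)) ≐ wrap(h(2,unit)),  Z ≐ branch(2,d,Z).
Delete trivial equation wrap(h(2,unit)) ≐ wrap(h(2,unit)).
Occurs check fails: Z occurs in branch(2,d,Z); the equation Z ≐ branch(2,d,Z) has no finite solution.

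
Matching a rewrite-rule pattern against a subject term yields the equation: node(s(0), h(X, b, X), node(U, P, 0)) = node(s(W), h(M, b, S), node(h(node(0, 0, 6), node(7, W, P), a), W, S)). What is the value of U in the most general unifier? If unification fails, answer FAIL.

h(node(0, 0, 6), node(7, 0, 0), a)

Decompose node/3: s(0) = s(W),  h(X, b, X) = h(M, b, S),  node(U, P, 0) = node(h(node(0, 0, 6), node(7, W, P), a), W, S).
Decompose s/1: 0 = W.
Bind W := 0; substituting into the one remaining equation that mentions W gives: node(U, P, 0) = node(h(node(0, 0, 6), node(7, 0, P), a), 0, S).
Decompose h/3: X = M,  b = b,  X = S.
Bind X := M; substituting into the one remaining equation that mentions X gives: M = S.
Delete trivial equation b = b.
Bind M := S; no other remaining equation mentions M. Substituting into the earlier binding gives X := S.
Decompose node/3: U = h(node(0, 0, 6), node(7, 0, P), a),  P = 0,  0 = S.
Bind U := h(node(0, 0, 6), node(7, 0, P), a); no other remaining equation mentions U.
Bind P := 0; no other remaining equation mentions P. Substituting into the earlier binding gives U := h(node(0, 0, 6), node(7, 0, 0), a).
Bind S := 0. Substituting into the earlier bindings gives X := 0, M := 0.
MGU = { W := 0, X := 0, M := 0, U := h(node(0, 0, 6), node(7, 0, 0), a), P := 0, S := 0 }, so U := h(node(0, 0, 6), node(7, 0, 0), a).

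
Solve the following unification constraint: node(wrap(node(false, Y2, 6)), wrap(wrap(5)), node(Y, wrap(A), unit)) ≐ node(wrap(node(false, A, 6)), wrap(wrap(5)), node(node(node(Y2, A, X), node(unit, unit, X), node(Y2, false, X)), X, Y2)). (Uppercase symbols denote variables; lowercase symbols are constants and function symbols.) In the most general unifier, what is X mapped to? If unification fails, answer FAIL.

Decompose node/3: wrap(node(false, Y2, 6)) ≐ wrap(node(false, A, 6)),  wrap(wrap(5)) ≐ wrap(wrap(5)),  node(Y, wrap(A), unit) ≐ node(node(node(Y2, A, X), node(unit, unit, X), node(Y2, false, X)), X, Y2).
Decompose wrap/1: node(false, Y2, 6) ≐ node(false, A, 6).
Decompose node/3: false ≐ false,  Y2 ≐ A,  6 ≐ 6.
Delete trivial equation false ≐ false.
Bind Y2 := A; substituting into the one remaining equation that mentions Y2 gives: node(Y, wrap(A), unit) ≐ node(node(node(A, A, X), node(unit, unit, X), node(A, false, X)), X, A).
Delete trivial equation 6 ≐ 6.
Delete trivial equation wrap(wrap(5)) ≐ wrap(wrap(5)).
Decompose node/3: Y ≐ node(node(A, A, X), node(unit, unit, X), node(A, false, X)),  wrap(A) ≐ X,  unit ≐ A.
Bind Y := node(node(A, A, X), node(unit, unit, X), node(A, false, X)); no other remaining equation mentions Y.
Bind X := wrap(A); no other remaining equation mentions X. Substituting into the earlier binding gives Y := node(node(A, A, wrap(A)), node(unit, unit, wrap(A)), node(A, false, wrap(A))).
Bind A := unit. Substituting into the earlier bindings gives Y2 := unit, Y := node(node(unit, unit, wrap(unit)), node(unit, unit, wrap(unit)), node(unit, false, wrap(unit))), X := wrap(unit).
MGU = { Y2 -> unit, Y -> node(node(unit, unit, wrap(unit)), node(unit, unit, wrap(unit)), node(unit, false, wrap(unit))), X -> wrap(unit), A -> unit }, so X -> wrap(unit).

wrap(unit)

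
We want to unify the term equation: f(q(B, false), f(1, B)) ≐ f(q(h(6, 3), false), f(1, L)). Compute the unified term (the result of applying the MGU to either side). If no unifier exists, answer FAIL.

Decompose f/2: q(B, false) ≐ q(h(6, 3), false),  f(1, B) ≐ f(1, L).
Decompose q/2: B ≐ h(6, 3),  false ≐ false.
Bind B := h(6, 3); substituting into the one remaining equation that mentions B gives: f(1, h(6, 3)) ≐ f(1, L).
Delete trivial equation false ≐ false.
Decompose f/2: 1 ≐ 1,  h(6, 3) ≐ L.
Delete trivial equation 1 ≐ 1.
Bind L := h(6, 3).
Applying the MGU to either side gives f(q(h(6, 3), false), f(1, h(6, 3))).

f(q(h(6, 3), false), f(1, h(6, 3)))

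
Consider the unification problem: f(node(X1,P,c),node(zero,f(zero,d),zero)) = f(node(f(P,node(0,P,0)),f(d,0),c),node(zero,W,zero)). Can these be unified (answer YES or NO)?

Decompose f/2: node(X1,P,c) = node(f(P,node(0,P,0)),f(d,0),c),  node(zero,f(zero,d),zero) = node(zero,W,zero).
Decompose node/3: X1 = f(P,node(0,P,0)),  P = f(d,0),  c = c.
Bind X1 := f(P,node(0,P,0)); no other remaining equation mentions X1.
Bind P := f(d,0); no other remaining equation mentions P. Substituting into the earlier binding gives X1 := f(f(d,0),node(0,f(d,0),0)).
Delete trivial equation c = c.
Decompose node/3: zero = zero,  f(zero,d) = W,  zero = zero.
Delete trivial equation zero = zero.
Bind W := f(zero,d); no other remaining equation mentions W.
Delete trivial equation zero = zero.
No equations remain and no clash or occurs-check failure arose, so a unifier exists.

YES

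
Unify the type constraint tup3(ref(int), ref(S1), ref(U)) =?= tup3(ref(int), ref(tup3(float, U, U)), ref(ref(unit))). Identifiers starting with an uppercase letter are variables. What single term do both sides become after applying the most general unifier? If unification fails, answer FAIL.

tup3(ref(int), ref(tup3(float, ref(unit), ref(unit))), ref(ref(unit)))

Decompose tup3/3: ref(int) =?= ref(int),  ref(S1) =?= ref(tup3(float, U, U)),  ref(U) =?= ref(ref(unit)).
Delete trivial equation ref(int) =?= ref(int).
Decompose ref/1: S1 =?= tup3(float, U, U).
Bind S1 := tup3(float, U, U); no other remaining equation mentions S1.
Decompose ref/1: U =?= ref(unit).
Bind U := ref(unit). Substituting into the earlier binding gives S1 := tup3(float, ref(unit), ref(unit)).
Applying the MGU to either side gives tup3(ref(int), ref(tup3(float, ref(unit), ref(unit))), ref(ref(unit))).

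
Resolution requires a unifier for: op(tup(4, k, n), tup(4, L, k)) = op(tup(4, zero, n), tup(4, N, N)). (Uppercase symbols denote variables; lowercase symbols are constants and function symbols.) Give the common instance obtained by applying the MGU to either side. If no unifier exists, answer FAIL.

Decompose op/2: tup(4, k, n) = tup(4, zero, n),  tup(4, L, k) = tup(4, N, N).
Decompose tup/3: 4 = 4,  k = zero,  n = n.
Delete trivial equation 4 = 4.
Clash: constants k and zero differ; no unifier exists.

FAIL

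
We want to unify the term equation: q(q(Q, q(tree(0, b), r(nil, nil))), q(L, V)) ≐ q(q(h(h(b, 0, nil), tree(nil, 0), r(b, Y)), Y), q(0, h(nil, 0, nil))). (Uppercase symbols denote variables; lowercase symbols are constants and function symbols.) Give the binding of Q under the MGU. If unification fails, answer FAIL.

h(h(b, 0, nil), tree(nil, 0), r(b, q(tree(0, b), r(nil, nil))))

Decompose q/2: q(Q, q(tree(0, b), r(nil, nil))) ≐ q(h(h(b, 0, nil), tree(nil, 0), r(b, Y)), Y),  q(L, V) ≐ q(0, h(nil, 0, nil)).
Decompose q/2: Q ≐ h(h(b, 0, nil), tree(nil, 0), r(b, Y)),  q(tree(0, b), r(nil, nil)) ≐ Y.
Bind Q := h(h(b, 0, nil), tree(nil, 0), r(b, Y)); no other remaining equation mentions Q.
Bind Y := q(tree(0, b), r(nil, nil)); no other remaining equation mentions Y. Substituting into the earlier binding gives Q := h(h(b, 0, nil), tree(nil, 0), r(b, q(tree(0, b), r(nil, nil)))).
Decompose q/2: L ≐ 0,  V ≐ h(nil, 0, nil).
Bind L := 0; no other remaining equation mentions L.
Bind V := h(nil, 0, nil).
MGU = { Q ↦ h(h(b, 0, nil), tree(nil, 0), r(b, q(tree(0, b), r(nil, nil)))), Y ↦ q(tree(0, b), r(nil, nil)), L ↦ 0, V ↦ h(nil, 0, nil) }, so Q ↦ h(h(b, 0, nil), tree(nil, 0), r(b, q(tree(0, b), r(nil, nil)))).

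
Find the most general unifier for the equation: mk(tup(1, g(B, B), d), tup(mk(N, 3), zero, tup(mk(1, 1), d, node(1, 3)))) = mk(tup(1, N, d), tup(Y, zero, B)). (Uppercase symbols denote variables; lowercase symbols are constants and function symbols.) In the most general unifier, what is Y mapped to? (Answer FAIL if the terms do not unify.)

mk(g(tup(mk(1, 1), d, node(1, 3)), tup(mk(1, 1), d, node(1, 3))), 3)

Decompose mk/2: tup(1, g(B, B), d) = tup(1, N, d),  tup(mk(N, 3), zero, tup(mk(1, 1), d, node(1, 3))) = tup(Y, zero, B).
Decompose tup/3: 1 = 1,  g(B, B) = N,  d = d.
Delete trivial equation 1 = 1.
Bind N := g(B, B); substituting into the one remaining equation that mentions N gives: tup(mk(g(B, B), 3), zero, tup(mk(1, 1), d, node(1, 3))) = tup(Y, zero, B).
Delete trivial equation d = d.
Decompose tup/3: mk(g(B, B), 3) = Y,  zero = zero,  tup(mk(1, 1), d, node(1, 3)) = B.
Bind Y := mk(g(B, B), 3); no other remaining equation mentions Y.
Delete trivial equation zero = zero.
Bind B := tup(mk(1, 1), d, node(1, 3)). Substituting into the earlier bindings gives N := g(tup(mk(1, 1), d, node(1, 3)), tup(mk(1, 1), d, node(1, 3))), Y := mk(g(tup(mk(1, 1), d, node(1, 3)), tup(mk(1, 1), d, node(1, 3))), 3).
MGU = { N ↦ g(tup(mk(1, 1), d, node(1, 3)), tup(mk(1, 1), d, node(1, 3))), Y ↦ mk(g(tup(mk(1, 1), d, node(1, 3)), tup(mk(1, 1), d, node(1, 3))), 3), B ↦ tup(mk(1, 1), d, node(1, 3)) }, so Y ↦ mk(g(tup(mk(1, 1), d, node(1, 3)), tup(mk(1, 1), d, node(1, 3))), 3).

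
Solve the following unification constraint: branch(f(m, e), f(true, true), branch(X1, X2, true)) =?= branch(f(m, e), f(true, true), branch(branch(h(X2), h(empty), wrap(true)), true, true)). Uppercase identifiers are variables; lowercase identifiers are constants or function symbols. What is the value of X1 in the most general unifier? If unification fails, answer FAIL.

branch(h(true), h(empty), wrap(true))

Decompose branch/3: f(m, e) =?= f(m, e),  f(true, true) =?= f(true, true),  branch(X1, X2, true) =?= branch(branch(h(X2), h(empty), wrap(true)), true, true).
Delete trivial equation f(m, e) =?= f(m, e).
Delete trivial equation f(true, true) =?= f(true, true).
Decompose branch/3: X1 =?= branch(h(X2), h(empty), wrap(true)),  X2 =?= true,  true =?= true.
Bind X1 := branch(h(X2), h(empty), wrap(true)); no other remaining equation mentions X1.
Bind X2 := true; no other remaining equation mentions X2. Substituting into the earlier binding gives X1 := branch(h(true), h(empty), wrap(true)).
Delete trivial equation true =?= true.
MGU = { X1 := branch(h(true), h(empty), wrap(true)), X2 := true }, so X1 := branch(h(true), h(empty), wrap(true)).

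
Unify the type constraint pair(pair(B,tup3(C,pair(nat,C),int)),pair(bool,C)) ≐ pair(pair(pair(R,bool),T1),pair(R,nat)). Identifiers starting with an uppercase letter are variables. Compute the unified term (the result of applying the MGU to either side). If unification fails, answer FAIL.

pair(pair(pair(bool,bool),tup3(nat,pair(nat,nat),int)),pair(bool,nat))

Decompose pair/2: pair(B,tup3(C,pair(nat,C),int)) ≐ pair(pair(R,bool),T1),  pair(bool,C) ≐ pair(R,nat).
Decompose pair/2: B ≐ pair(R,bool),  tup3(C,pair(nat,C),int) ≐ T1.
Bind B := pair(R,bool); no other remaining equation mentions B.
Bind T1 := tup3(C,pair(nat,C),int); no other remaining equation mentions T1.
Decompose pair/2: bool ≐ R,  C ≐ nat.
Bind R := bool; no other remaining equation mentions R. Substituting into the earlier binding gives B := pair(bool,bool).
Bind C := nat. Substituting into the earlier binding gives T1 := tup3(nat,pair(nat,nat),int).
Applying the MGU to either side gives pair(pair(pair(bool,bool),tup3(nat,pair(nat,nat),int)),pair(bool,nat)).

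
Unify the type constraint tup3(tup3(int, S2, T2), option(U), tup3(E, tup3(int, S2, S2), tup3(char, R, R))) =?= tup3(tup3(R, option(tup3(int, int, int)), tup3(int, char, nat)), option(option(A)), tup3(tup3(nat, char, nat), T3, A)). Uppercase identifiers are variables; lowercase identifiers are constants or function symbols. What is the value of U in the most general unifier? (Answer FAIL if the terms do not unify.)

Decompose tup3/3: tup3(int, S2, T2) =?= tup3(R, option(tup3(int, int, int)), tup3(int, char, nat)),  option(U) =?= option(option(A)),  tup3(E, tup3(int, S2, S2), tup3(char, R, R)) =?= tup3(tup3(nat, char, nat), T3, A).
Decompose tup3/3: int =?= R,  S2 =?= option(tup3(int, int, int)),  T2 =?= tup3(int, char, nat).
Bind R := int; substituting into the one remaining equation that mentions R gives: tup3(E, tup3(int, S2, S2), tup3(char, int, int)) =?= tup3(tup3(nat, char, nat), T3, A).
Bind S2 := option(tup3(int, int, int)); substituting into the one remaining equation that mentions S2 gives: tup3(E, tup3(int, option(tup3(int, int, int)), option(tup3(int, int, int))), tup3(char, int, int)) =?= tup3(tup3(nat, char, nat), T3, A).
Bind T2 := tup3(int, char, nat); no other remaining equation mentions T2.
Decompose option/1: U =?= option(A).
Bind U := option(A); no other remaining equation mentions U.
Decompose tup3/3: E =?= tup3(nat, char, nat),  tup3(int, option(tup3(int, int, int)), option(tup3(int, int, int))) =?= T3,  tup3(char, int, int) =?= A.
Bind E := tup3(nat, char, nat); no other remaining equation mentions E.
Bind T3 := tup3(int, option(tup3(int, int, int)), option(tup3(int, int, int))); no other remaining equation mentions T3.
Bind A := tup3(char, int, int). Substituting into the earlier binding gives U := option(tup3(char, int, int)).
MGU = { R := int, S2 := option(tup3(int, int, int)), T2 := tup3(int, char, nat), U := option(tup3(char, int, int)), E := tup3(nat, char, nat), T3 := tup3(int, option(tup3(int, int, int)), option(tup3(int, int, int))), A := tup3(char, int, int) }, so U := option(tup3(char, int, int)).

option(tup3(char, int, int))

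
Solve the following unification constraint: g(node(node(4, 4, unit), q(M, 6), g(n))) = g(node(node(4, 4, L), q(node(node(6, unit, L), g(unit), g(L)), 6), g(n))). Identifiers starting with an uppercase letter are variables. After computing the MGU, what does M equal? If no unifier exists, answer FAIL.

Decompose g/1: node(node(4, 4, unit), q(M, 6), g(n)) = node(node(4, 4, L), q(node(node(6, unit, L), g(unit), g(L)), 6), g(n)).
Decompose node/3: node(4, 4, unit) = node(4, 4, L),  q(M, 6) = q(node(node(6, unit, L), g(unit), g(L)), 6),  g(n) = g(n).
Decompose node/3: 4 = 4,  4 = 4,  unit = L.
Delete trivial equation 4 = 4.
Delete trivial equation 4 = 4.
Bind L := unit; substituting into the one remaining equation that mentions L gives: q(M, 6) = q(node(node(6, unit, unit), g(unit), g(unit)), 6).
Decompose q/2: M = node(node(6, unit, unit), g(unit), g(unit)),  6 = 6.
Bind M := node(node(6, unit, unit), g(unit), g(unit)); no other remaining equation mentions M.
Delete trivial equation 6 = 6.
Delete trivial equation g(n) = g(n).
MGU = { L ↦ unit, M ↦ node(node(6, unit, unit), g(unit), g(unit)) }, so M ↦ node(node(6, unit, unit), g(unit), g(unit)).

node(node(6, unit, unit), g(unit), g(unit))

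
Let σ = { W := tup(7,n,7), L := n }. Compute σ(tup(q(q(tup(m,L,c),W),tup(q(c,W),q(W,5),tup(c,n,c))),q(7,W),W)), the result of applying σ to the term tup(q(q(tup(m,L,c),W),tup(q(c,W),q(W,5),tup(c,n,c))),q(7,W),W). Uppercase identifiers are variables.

Replace each occurrence of W with tup(7,n,7).
Replace each occurrence of L with n.
Result: tup(q(q(tup(m,n,c),tup(7,n,7)),tup(q(c,tup(7,n,7)),q(tup(7,n,7),5),tup(c,n,c))),q(7,tup(7,n,7)),tup(7,n,7)).

tup(q(q(tup(m,n,c),tup(7,n,7)),tup(q(c,tup(7,n,7)),q(tup(7,n,7),5),tup(c,n,c))),q(7,tup(7,n,7)),tup(7,n,7))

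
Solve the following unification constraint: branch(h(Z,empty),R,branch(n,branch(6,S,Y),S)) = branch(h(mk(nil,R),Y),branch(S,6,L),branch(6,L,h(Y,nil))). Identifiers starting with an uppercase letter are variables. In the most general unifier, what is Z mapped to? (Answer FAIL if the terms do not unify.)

Decompose branch/3: h(Z,empty) = h(mk(nil,R),Y),  R = branch(S,6,L),  branch(n,branch(6,S,Y),S) = branch(6,L,h(Y,nil)).
Decompose h/2: Z = mk(nil,R),  empty = Y.
Bind Z := mk(nil,R); no other remaining equation mentions Z.
Bind Y := empty; substituting into the one remaining equation that mentions Y gives: branch(n,branch(6,S,empty),S) = branch(6,L,h(empty,nil)).
Bind R := branch(S,6,L); no other remaining equation mentions R. Substituting into the earlier binding gives Z := mk(nil,branch(S,6,L)).
Decompose branch/3: n = 6,  branch(6,S,empty) = L,  S = h(empty,nil).
Clash: constants n and 6 differ; no unifier exists.

FAIL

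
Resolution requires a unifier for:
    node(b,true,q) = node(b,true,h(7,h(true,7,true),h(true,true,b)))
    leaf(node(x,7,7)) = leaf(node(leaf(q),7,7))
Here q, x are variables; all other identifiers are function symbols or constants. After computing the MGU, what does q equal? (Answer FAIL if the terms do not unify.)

h(7,h(true,7,true),h(true,true,b))

Decompose node/3: b = b,  true = true,  q = h(7,h(true,7,true),h(true,true,b)).
Delete trivial equation b = b.
Delete trivial equation true = true.
Bind q := h(7,h(true,7,true),h(true,true,b)); substituting into the remaining equation gives: leaf(node(x,7,7)) = leaf(node(leaf(h(7,h(true,7,true),h(true,true,b))),7,7)).
Decompose leaf/1: node(x,7,7) = node(leaf(h(7,h(true,7,true),h(true,true,b))),7,7).
Decompose node/3: x = leaf(h(7,h(true,7,true),h(true,true,b))),  7 = 7,  7 = 7.
Bind x := leaf(h(7,h(true,7,true),h(true,true,b))); no other remaining equation mentions x.
Delete trivial equation 7 = 7.
Delete trivial equation 7 = 7.
MGU = { q := h(7,h(true,7,true),h(true,true,b)), x := leaf(h(7,h(true,7,true),h(true,true,b))) }, so q := h(7,h(true,7,true),h(true,true,b)).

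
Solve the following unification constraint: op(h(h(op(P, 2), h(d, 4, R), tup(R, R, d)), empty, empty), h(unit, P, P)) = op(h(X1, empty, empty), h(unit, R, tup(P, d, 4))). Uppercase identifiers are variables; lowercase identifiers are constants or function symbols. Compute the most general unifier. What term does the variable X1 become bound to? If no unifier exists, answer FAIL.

Decompose op/2: h(h(op(P, 2), h(d, 4, R), tup(R, R, d)), empty, empty) = h(X1, empty, empty),  h(unit, P, P) = h(unit, R, tup(P, d, 4)).
Decompose h/3: h(op(P, 2), h(d, 4, R), tup(R, R, d)) = X1,  empty = empty,  empty = empty.
Bind X1 := h(op(P, 2), h(d, 4, R), tup(R, R, d)); no other remaining equation mentions X1.
Delete trivial equation empty = empty.
Delete trivial equation empty = empty.
Decompose h/3: unit = unit,  P = R,  P = tup(P, d, 4).
Delete trivial equation unit = unit.
Bind P := R; substituting into the remaining equation gives: R = tup(R, d, 4). Substituting into the earlier binding gives X1 := h(op(R, 2), h(d, 4, R), tup(R, R, d)).
Occurs check fails: R occurs in tup(R, d, 4); the equation R = tup(R, d, 4) has no finite solution.

FAIL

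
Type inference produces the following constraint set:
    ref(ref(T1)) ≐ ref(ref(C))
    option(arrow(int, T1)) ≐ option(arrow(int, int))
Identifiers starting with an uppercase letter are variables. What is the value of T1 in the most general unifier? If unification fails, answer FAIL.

Decompose ref/1: ref(T1) ≐ ref(C).
Decompose ref/1: T1 ≐ C.
Bind T1 := C; substituting into the remaining equation gives: option(arrow(int, C)) ≐ option(arrow(int, int)).
Decompose option/1: arrow(int, C) ≐ arrow(int, int).
Decompose arrow/2: int ≐ int,  C ≐ int.
Delete trivial equation int ≐ int.
Bind C := int. Substituting into the earlier binding gives T1 := int.
MGU = { T1 -> int, C -> int }, so T1 -> int.

int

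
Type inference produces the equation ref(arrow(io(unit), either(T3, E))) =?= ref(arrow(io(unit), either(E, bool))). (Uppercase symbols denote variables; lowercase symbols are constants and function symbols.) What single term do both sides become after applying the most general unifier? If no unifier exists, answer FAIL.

Decompose ref/1: arrow(io(unit), either(T3, E)) =?= arrow(io(unit), either(E, bool)).
Decompose arrow/2: io(unit) =?= io(unit),  either(T3, E) =?= either(E, bool).
Delete trivial equation io(unit) =?= io(unit).
Decompose either/2: T3 =?= E,  E =?= bool.
Bind T3 := E; no other remaining equation mentions T3.
Bind E := bool. Substituting into the earlier binding gives T3 := bool.
Applying the MGU to either side gives ref(arrow(io(unit), either(bool, bool))).

ref(arrow(io(unit), either(bool, bool)))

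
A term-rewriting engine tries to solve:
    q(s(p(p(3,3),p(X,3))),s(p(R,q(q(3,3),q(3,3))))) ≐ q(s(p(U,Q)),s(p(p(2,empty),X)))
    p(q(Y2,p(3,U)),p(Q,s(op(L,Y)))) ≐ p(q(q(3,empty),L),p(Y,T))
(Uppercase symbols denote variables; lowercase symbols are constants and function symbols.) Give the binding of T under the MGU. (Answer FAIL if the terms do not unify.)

s(op(p(3,p(3,3)),p(q(q(3,3),q(3,3)),3)))

Decompose q/2: s(p(p(3,3),p(X,3))) ≐ s(p(U,Q)),  s(p(R,q(q(3,3),q(3,3)))) ≐ s(p(p(2,empty),X)).
Decompose s/1: p(p(3,3),p(X,3)) ≐ p(U,Q).
Decompose p/2: p(3,3) ≐ U,  p(X,3) ≐ Q.
Bind U := p(3,3); substituting into the one remaining equation that mentions U gives: p(q(Y2,p(3,p(3,3))),p(Q,s(op(L,Y)))) ≐ p(q(q(3,empty),L),p(Y,T)).
Bind Q := p(X,3); substituting into the one remaining equation that mentions Q gives: p(q(Y2,p(3,p(3,3))),p(p(X,3),s(op(L,Y)))) ≐ p(q(q(3,empty),L),p(Y,T)).
Decompose s/1: p(R,q(q(3,3),q(3,3))) ≐ p(p(2,empty),X).
Decompose p/2: R ≐ p(2,empty),  q(q(3,3),q(3,3)) ≐ X.
Bind R := p(2,empty); no other remaining equation mentions R.
Bind X := q(q(3,3),q(3,3)); substituting into the remaining equation gives: p(q(Y2,p(3,p(3,3))),p(p(q(q(3,3),q(3,3)),3),s(op(L,Y)))) ≐ p(q(q(3,empty),L),p(Y,T)). Substituting into the earlier binding gives Q := p(q(q(3,3),q(3,3)),3).
Decompose p/2: q(Y2,p(3,p(3,3))) ≐ q(q(3,empty),L),  p(p(q(q(3,3),q(3,3)),3),s(op(L,Y))) ≐ p(Y,T).
Decompose q/2: Y2 ≐ q(3,empty),  p(3,p(3,3)) ≐ L.
Bind Y2 := q(3,empty); no other remaining equation mentions Y2.
Bind L := p(3,p(3,3)); substituting into the remaining equation gives: p(p(q(q(3,3),q(3,3)),3),s(op(p(3,p(3,3)),Y))) ≐ p(Y,T).
Decompose p/2: p(q(q(3,3),q(3,3)),3) ≐ Y,  s(op(p(3,p(3,3)),Y)) ≐ T.
Bind Y := p(q(q(3,3),q(3,3)),3); substituting into the remaining equation gives: s(op(p(3,p(3,3)),p(q(q(3,3),q(3,3)),3))) ≐ T.
Bind T := s(op(p(3,p(3,3)),p(q(q(3,3),q(3,3)),3))).
MGU = { U ↦ p(3,3), Q ↦ p(q(q(3,3),q(3,3)),3), R ↦ p(2,empty), X ↦ q(q(3,3),q(3,3)), Y2 ↦ q(3,empty), L ↦ p(3,p(3,3)), Y ↦ p(q(q(3,3),q(3,3)),3), T ↦ s(op(p(3,p(3,3)),p(q(q(3,3),q(3,3)),3))) }, so T ↦ s(op(p(3,p(3,3)),p(q(q(3,3),q(3,3)),3))).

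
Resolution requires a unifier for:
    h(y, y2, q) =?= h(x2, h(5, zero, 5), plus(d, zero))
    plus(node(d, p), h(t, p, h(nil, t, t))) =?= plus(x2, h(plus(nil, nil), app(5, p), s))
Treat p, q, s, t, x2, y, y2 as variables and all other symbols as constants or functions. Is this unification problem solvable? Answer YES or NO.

Decompose h/3: y =?= x2,  y2 =?= h(5, zero, 5),  q =?= plus(d, zero).
Bind y := x2; no other remaining equation mentions y.
Bind y2 := h(5, zero, 5); no other remaining equation mentions y2.
Bind q := plus(d, zero); no other remaining equation mentions q.
Decompose plus/2: node(d, p) =?= x2,  h(t, p, h(nil, t, t)) =?= h(plus(nil, nil), app(5, p), s).
Bind x2 := node(d, p); no other remaining equation mentions x2. Substituting into the earlier binding gives y := node(d, p).
Decompose h/3: t =?= plus(nil, nil),  p =?= app(5, p),  h(nil, t, t) =?= s.
Bind t := plus(nil, nil); substituting into the one remaining equation that mentions t gives: h(nil, plus(nil, nil), plus(nil, nil)) =?= s.
Occurs check fails: p occurs in app(5, p); the equation p =?= app(5, p) has no finite solution.

NO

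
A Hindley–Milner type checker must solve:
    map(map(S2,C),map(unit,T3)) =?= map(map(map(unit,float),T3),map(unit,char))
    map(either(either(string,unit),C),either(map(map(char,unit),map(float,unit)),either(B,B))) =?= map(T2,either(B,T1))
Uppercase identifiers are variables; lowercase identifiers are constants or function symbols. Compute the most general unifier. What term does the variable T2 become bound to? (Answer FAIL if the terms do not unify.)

Decompose map/2: map(S2,C) =?= map(map(unit,float),T3),  map(unit,T3) =?= map(unit,char).
Decompose map/2: S2 =?= map(unit,float),  C =?= T3.
Bind S2 := map(unit,float); no other remaining equation mentions S2.
Bind C := T3; substituting into the one remaining equation that mentions C gives: map(either(either(string,unit),T3),either(map(map(char,unit),map(float,unit)),either(B,B))) =?= map(T2,either(B,T1)).
Decompose map/2: unit =?= unit,  T3 =?= char.
Delete trivial equation unit =?= unit.
Bind T3 := char; substituting into the remaining equation gives: map(either(either(string,unit),char),either(map(map(char,unit),map(float,unit)),either(B,B))) =?= map(T2,either(B,T1)). Substituting into the earlier binding gives C := char.
Decompose map/2: either(either(string,unit),char) =?= T2,  either(map(map(char,unit),map(float,unit)),either(B,B)) =?= either(B,T1).
Bind T2 := either(either(string,unit),char); no other remaining equation mentions T2.
Decompose either/2: map(map(char,unit),map(float,unit)) =?= B,  either(B,B) =?= T1.
Bind B := map(map(char,unit),map(float,unit)); substituting into the remaining equation gives: either(map(map(char,unit),map(float,unit)),map(map(char,unit),map(float,unit))) =?= T1.
Bind T1 := either(map(map(char,unit),map(float,unit)),map(map(char,unit),map(float,unit))).
MGU = { S2 := map(unit,float), C := char, T3 := char, T2 := either(either(string,unit),char), B := map(map(char,unit),map(float,unit)), T1 := either(map(map(char,unit),map(float,unit)),map(map(char,unit),map(float,unit))) }, so T2 := either(either(string,unit),char).

either(either(string,unit),char)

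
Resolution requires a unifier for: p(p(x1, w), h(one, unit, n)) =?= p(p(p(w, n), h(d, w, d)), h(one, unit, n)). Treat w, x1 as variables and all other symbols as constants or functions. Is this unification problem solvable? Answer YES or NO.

NO

Decompose p/2: p(x1, w) =?= p(p(w, n), h(d, w, d)),  h(one, unit, n) =?= h(one, unit, n).
Decompose p/2: x1 =?= p(w, n),  w =?= h(d, w, d).
Bind x1 := p(w, n); no other remaining equation mentions x1.
Occurs check fails: w occurs in h(d, w, d); the equation w =?= h(d, w, d) has no finite solution.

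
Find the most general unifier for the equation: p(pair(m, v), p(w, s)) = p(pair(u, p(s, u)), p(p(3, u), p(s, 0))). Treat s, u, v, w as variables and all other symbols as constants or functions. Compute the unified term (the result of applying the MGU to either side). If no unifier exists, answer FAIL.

Decompose p/2: pair(m, v) = pair(u, p(s, u)),  p(w, s) = p(p(3, u), p(s, 0)).
Decompose pair/2: m = u,  v = p(s, u).
Bind u := m; substituting into the remaining equations gives: v = p(s, m),  p(w, s) = p(p(3, m), p(s, 0)).
Bind v := p(s, m); no other remaining equation mentions v.
Decompose p/2: w = p(3, m),  s = p(s, 0).
Bind w := p(3, m); no other remaining equation mentions w.
Occurs check fails: s occurs in p(s, 0); the equation s = p(s, 0) has no finite solution.

FAIL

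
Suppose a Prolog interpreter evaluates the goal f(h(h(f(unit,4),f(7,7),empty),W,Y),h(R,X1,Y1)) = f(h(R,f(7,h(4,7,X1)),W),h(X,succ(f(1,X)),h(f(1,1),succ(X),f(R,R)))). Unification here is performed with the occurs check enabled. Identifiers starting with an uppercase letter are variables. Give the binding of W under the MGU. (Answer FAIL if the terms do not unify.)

f(7,h(4,7,succ(f(1,h(f(unit,4),f(7,7),empty)))))

Decompose f/2: h(h(f(unit,4),f(7,7),empty),W,Y) = h(R,f(7,h(4,7,X1)),W),  h(R,X1,Y1) = h(X,succ(f(1,X)),h(f(1,1),succ(X),f(R,R))).
Decompose h/3: h(f(unit,4),f(7,7),empty) = R,  W = f(7,h(4,7,X1)),  Y = W.
Bind R := h(f(unit,4),f(7,7),empty); substituting into the one remaining equation that mentions R gives: h(h(f(unit,4),f(7,7),empty),X1,Y1) = h(X,succ(f(1,X)),h(f(1,1),succ(X),f(h(f(unit,4),f(7,7),empty),h(f(unit,4),f(7,7),empty)))).
Bind W := f(7,h(4,7,X1)); substituting into the one remaining equation that mentions W gives: Y = f(7,h(4,7,X1)).
Bind Y := f(7,h(4,7,X1)); no other remaining equation mentions Y.
Decompose h/3: h(f(unit,4),f(7,7),empty) = X,  X1 = succ(f(1,X)),  Y1 = h(f(1,1),succ(X),f(h(f(unit,4),f(7,7),empty),h(f(unit,4),f(7,7),empty))).
Bind X := h(f(unit,4),f(7,7),empty); substituting into the remaining equations gives: X1 = succ(f(1,h(f(unit,4),f(7,7),empty))),  Y1 = h(f(1,1),succ(h(f(unit,4),f(7,7),empty)),f(h(f(unit,4),f(7,7),empty),h(f(unit,4),f(7,7),empty))).
Bind X1 := succ(f(1,h(f(unit,4),f(7,7),empty))); no other remaining equation mentions X1. Substituting into the earlier bindings gives W := f(7,h(4,7,succ(f(1,h(f(unit,4),f(7,7),empty))))), Y := f(7,h(4,7,succ(f(1,h(f(unit,4),f(7,7),empty))))).
Bind Y1 := h(f(1,1),succ(h(f(unit,4),f(7,7),empty)),f(h(f(unit,4),f(7,7),empty),h(f(unit,4),f(7,7),empty))).
MGU = { R = h(f(unit,4),f(7,7),empty), W = f(7,h(4,7,succ(f(1,h(f(unit,4),f(7,7),empty))))), Y = f(7,h(4,7,succ(f(1,h(f(unit,4),f(7,7),empty))))), X = h(f(unit,4),f(7,7),empty), X1 = succ(f(1,h(f(unit,4),f(7,7),empty))), Y1 = h(f(1,1),succ(h(f(unit,4),f(7,7),empty)),f(h(f(unit,4),f(7,7),empty),h(f(unit,4),f(7,7),empty))) }, so W = f(7,h(4,7,succ(f(1,h(f(unit,4),f(7,7),empty))))).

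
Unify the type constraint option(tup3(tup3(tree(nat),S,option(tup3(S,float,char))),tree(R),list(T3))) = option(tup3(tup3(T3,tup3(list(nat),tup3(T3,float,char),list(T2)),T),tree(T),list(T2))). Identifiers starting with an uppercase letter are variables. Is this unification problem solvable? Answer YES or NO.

Decompose option/1: tup3(tup3(tree(nat),S,option(tup3(S,float,char))),tree(R),list(T3)) = tup3(tup3(T3,tup3(list(nat),tup3(T3,float,char),list(T2)),T),tree(T),list(T2)).
Decompose tup3/3: tup3(tree(nat),S,option(tup3(S,float,char))) = tup3(T3,tup3(list(nat),tup3(T3,float,char),list(T2)),T),  tree(R) = tree(T),  list(T3) = list(T2).
Decompose tup3/3: tree(nat) = T3,  S = tup3(list(nat),tup3(T3,float,char),list(T2)),  option(tup3(S,float,char)) = T.
Bind T3 := tree(nat); substituting into the 2 remaining equations that mention T3 gives: S = tup3(list(nat),tup3(tree(nat),float,char),list(T2)),  list(tree(nat)) = list(T2).
Bind S := tup3(list(nat),tup3(tree(nat),float,char),list(T2)); substituting into the one remaining equation that mentions S gives: option(tup3(tup3(list(nat),tup3(tree(nat),float,char),list(T2)),float,char)) = T.
Bind T := option(tup3(tup3(list(nat),tup3(tree(nat),float,char),list(T2)),float,char)); substituting into the one remaining equation that mentions T gives: tree(R) = tree(option(tup3(tup3(list(nat),tup3(tree(nat),float,char),list(T2)),float,char))).
Decompose tree/1: R = option(tup3(tup3(list(nat),tup3(tree(nat),float,char),list(T2)),float,char)).
Bind R := option(tup3(tup3(list(nat),tup3(tree(nat),float,char),list(T2)),float,char)); no other remaining equation mentions R.
Decompose list/1: tree(nat) = T2.
Bind T2 := tree(nat). Substituting into the earlier bindings gives S := tup3(list(nat),tup3(tree(nat),float,char),list(tree(nat))), T := option(tup3(tup3(list(nat),tup3(tree(nat),float,char),list(tree(nat))),float,char)), R := option(tup3(tup3(list(nat),tup3(tree(nat),float,char),list(tree(nat))),float,char)).
No equations remain and no clash or occurs-check failure arose, so a unifier exists.

YES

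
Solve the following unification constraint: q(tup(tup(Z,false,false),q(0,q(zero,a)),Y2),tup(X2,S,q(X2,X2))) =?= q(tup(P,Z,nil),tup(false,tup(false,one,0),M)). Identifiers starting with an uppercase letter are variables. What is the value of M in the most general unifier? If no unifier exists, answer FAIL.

q(false,false)

Decompose q/2: tup(tup(Z,false,false),q(0,q(zero,a)),Y2) =?= tup(P,Z,nil),  tup(X2,S,q(X2,X2)) =?= tup(false,tup(false,one,0),M).
Decompose tup/3: tup(Z,false,false) =?= P,  q(0,q(zero,a)) =?= Z,  Y2 =?= nil.
Bind P := tup(Z,false,false); no other remaining equation mentions P.
Bind Z := q(0,q(zero,a)); no other remaining equation mentions Z. Substituting into the earlier binding gives P := tup(q(0,q(zero,a)),false,false).
Bind Y2 := nil; no other remaining equation mentions Y2.
Decompose tup/3: X2 =?= false,  S =?= tup(false,one,0),  q(X2,X2) =?= M.
Bind X2 := false; substituting into the one remaining equation that mentions X2 gives: q(false,false) =?= M.
Bind S := tup(false,one,0); no other remaining equation mentions S.
Bind M := q(false,false).
MGU = { P := tup(q(0,q(zero,a)),false,false), Z := q(0,q(zero,a)), Y2 := nil, X2 := false, S := tup(false,one,0), M := q(false,false) }, so M := q(false,false).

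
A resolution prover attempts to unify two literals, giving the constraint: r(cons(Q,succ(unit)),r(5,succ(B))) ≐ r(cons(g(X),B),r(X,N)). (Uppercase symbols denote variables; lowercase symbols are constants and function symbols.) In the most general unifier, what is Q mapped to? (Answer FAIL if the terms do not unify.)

g(5)

Decompose r/2: cons(Q,succ(unit)) ≐ cons(g(X),B),  r(5,succ(B)) ≐ r(X,N).
Decompose cons/2: Q ≐ g(X),  succ(unit) ≐ B.
Bind Q := g(X); no other remaining equation mentions Q.
Bind B := succ(unit); substituting into the remaining equation gives: r(5,succ(succ(unit))) ≐ r(X,N).
Decompose r/2: 5 ≐ X,  succ(succ(unit)) ≐ N.
Bind X := 5; no other remaining equation mentions X. Substituting into the earlier binding gives Q := g(5).
Bind N := succ(succ(unit)).
MGU = { Q := g(5), B := succ(unit), X := 5, N := succ(succ(unit)) }, so Q := g(5).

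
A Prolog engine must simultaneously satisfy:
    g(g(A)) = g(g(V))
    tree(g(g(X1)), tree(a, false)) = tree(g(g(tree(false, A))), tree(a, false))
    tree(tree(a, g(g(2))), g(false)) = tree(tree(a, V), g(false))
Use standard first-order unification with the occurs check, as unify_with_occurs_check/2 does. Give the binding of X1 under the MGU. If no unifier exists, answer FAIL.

tree(false, g(g(2)))

Decompose g/1: g(A) = g(V).
Decompose g/1: A = V.
Bind A := V; substituting into the one remaining equation that mentions A gives: tree(g(g(X1)), tree(a, false)) = tree(g(g(tree(false, V))), tree(a, false)).
Decompose tree/2: g(g(X1)) = g(g(tree(false, V))),  tree(a, false) = tree(a, false).
Decompose g/1: g(X1) = g(tree(false, V)).
Decompose g/1: X1 = tree(false, V).
Bind X1 := tree(false, V); no other remaining equation mentions X1.
Delete trivial equation tree(a, false) = tree(a, false).
Decompose tree/2: tree(a, g(g(2))) = tree(a, V),  g(false) = g(false).
Decompose tree/2: a = a,  g(g(2)) = V.
Delete trivial equation a = a.
Bind V := g(g(2)); no other remaining equation mentions V. Substituting into the earlier bindings gives A := g(g(2)), X1 := tree(false, g(g(2))).
Delete trivial equation g(false) = g(false).
MGU = { A = g(g(2)), X1 = tree(false, g(g(2))), V = g(g(2)) }, so X1 = tree(false, g(g(2))).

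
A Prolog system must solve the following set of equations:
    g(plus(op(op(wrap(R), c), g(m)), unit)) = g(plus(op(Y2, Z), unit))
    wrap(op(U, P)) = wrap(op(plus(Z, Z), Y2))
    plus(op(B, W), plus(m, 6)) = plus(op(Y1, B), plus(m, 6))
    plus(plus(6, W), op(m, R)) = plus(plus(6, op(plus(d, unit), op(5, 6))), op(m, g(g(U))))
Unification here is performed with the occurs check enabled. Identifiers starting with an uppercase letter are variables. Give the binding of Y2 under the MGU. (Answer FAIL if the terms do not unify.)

Decompose g/1: plus(op(op(wrap(R), c), g(m)), unit) = plus(op(Y2, Z), unit).
Decompose plus/2: op(op(wrap(R), c), g(m)) = op(Y2, Z),  unit = unit.
Decompose op/2: op(wrap(R), c) = Y2,  g(m) = Z.
Bind Y2 := op(wrap(R), c); substituting into the one remaining equation that mentions Y2 gives: wrap(op(U, P)) = wrap(op(plus(Z, Z), op(wrap(R), c))).
Bind Z := g(m); substituting into the one remaining equation that mentions Z gives: wrap(op(U, P)) = wrap(op(plus(g(m), g(m)), op(wrap(R), c))).
Delete trivial equation unit = unit.
Decompose wrap/1: op(U, P) = op(plus(g(m), g(m)), op(wrap(R), c)).
Decompose op/2: U = plus(g(m), g(m)),  P = op(wrap(R), c).
Bind U := plus(g(m), g(m)); substituting into the one remaining equation that mentions U gives: plus(plus(6, W), op(m, R)) = plus(plus(6, op(plus(d, unit), op(5, 6))), op(m, g(g(plus(g(m), g(m)))))).
Bind P := op(wrap(R), c); no other remaining equation mentions P.
Decompose plus/2: op(B, W) = op(Y1, B),  plus(m, 6) = plus(m, 6).
Decompose op/2: B = Y1,  W = B.
Bind B := Y1; substituting into the one remaining equation that mentions B gives: W = Y1.
Bind W := Y1; substituting into the one remaining equation that mentions W gives: plus(plus(6, Y1), op(m, R)) = plus(plus(6, op(plus(d, unit), op(5, 6))), op(m, g(g(plus(g(m), g(m)))))).
Delete trivial equation plus(m, 6) = plus(m, 6).
Decompose plus/2: plus(6, Y1) = plus(6, op(plus(d, unit), op(5, 6))),  op(m, R) = op(m, g(g(plus(g(m), g(m))))).
Decompose plus/2: 6 = 6,  Y1 = op(plus(d, unit), op(5, 6)).
Delete trivial equation 6 = 6.
Bind Y1 := op(plus(d, unit), op(5, 6)); no other remaining equation mentions Y1. Substituting into the earlier bindings gives B := op(plus(d, unit), op(5, 6)), W := op(plus(d, unit), op(5, 6)).
Decompose op/2: m = m,  R = g(g(plus(g(m), g(m)))).
Delete trivial equation m = m.
Bind R := g(g(plus(g(m), g(m)))). Substituting into the earlier bindings gives Y2 := op(wrap(g(g(plus(g(m), g(m))))), c), P := op(wrap(g(g(plus(g(m), g(m))))), c).
MGU = { Y2 ↦ op(wrap(g(g(plus(g(m), g(m))))), c), Z ↦ g(m), U ↦ plus(g(m), g(m)), P ↦ op(wrap(g(g(plus(g(m), g(m))))), c), B ↦ op(plus(d, unit), op(5, 6)), W ↦ op(plus(d, unit), op(5, 6)), Y1 ↦ op(plus(d, unit), op(5, 6)), R ↦ g(g(plus(g(m), g(m)))) }, so Y2 ↦ op(wrap(g(g(plus(g(m), g(m))))), c).

op(wrap(g(g(plus(g(m), g(m))))), c)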